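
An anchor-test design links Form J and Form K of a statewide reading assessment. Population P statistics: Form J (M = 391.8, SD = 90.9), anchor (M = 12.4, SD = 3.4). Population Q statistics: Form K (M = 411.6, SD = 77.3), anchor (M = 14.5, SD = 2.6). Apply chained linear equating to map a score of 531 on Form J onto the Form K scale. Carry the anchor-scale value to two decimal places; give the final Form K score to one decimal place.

Form J → anchor (Population P): v = (3.4/90.9)(531 − 391.8) + 12.4 = 17.61
anchor → Form K (Population Q): y = (77.3/2.6)(17.61 − 14.5) + 411.6 = 504.1

504.1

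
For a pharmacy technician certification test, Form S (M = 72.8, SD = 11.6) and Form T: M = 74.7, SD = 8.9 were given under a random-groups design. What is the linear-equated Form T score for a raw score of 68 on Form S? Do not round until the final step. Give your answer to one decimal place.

71.0

Linear equating: y = (SD_Y/SD_X)(x − M_X) + M_Y
y = (8.9/11.6)(68 − 72.8) + 74.7
y = 0.767241 × -4.8 + 74.7 = -3.6828 + 74.7 = 71.0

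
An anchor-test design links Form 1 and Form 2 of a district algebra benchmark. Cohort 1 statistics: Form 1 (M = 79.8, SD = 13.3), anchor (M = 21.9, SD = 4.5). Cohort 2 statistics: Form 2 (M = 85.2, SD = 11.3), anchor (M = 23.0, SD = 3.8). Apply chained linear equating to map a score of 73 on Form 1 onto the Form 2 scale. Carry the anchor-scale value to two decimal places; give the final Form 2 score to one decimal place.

75.1

Form 1 → anchor (Cohort 1): v = (4.5/13.3)(73 − 79.8) + 21.9 = 19.60
anchor → Form 2 (Cohort 2): y = (11.3/3.8)(19.60 − 23.0) + 85.2 = 75.1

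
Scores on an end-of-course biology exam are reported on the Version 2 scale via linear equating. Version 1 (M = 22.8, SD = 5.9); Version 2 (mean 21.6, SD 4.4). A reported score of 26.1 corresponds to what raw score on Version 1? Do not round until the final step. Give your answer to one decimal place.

28.8

Invert y = (SD_Y/SD_X)(x − M_X) + M_Y:
x = (SD_X/SD_Y)(y − M_Y) + M_X = (5.9/4.4)(26.1 − 21.6) + 22.8
x = 1.340909 × 4.500 + 22.8 = 28.8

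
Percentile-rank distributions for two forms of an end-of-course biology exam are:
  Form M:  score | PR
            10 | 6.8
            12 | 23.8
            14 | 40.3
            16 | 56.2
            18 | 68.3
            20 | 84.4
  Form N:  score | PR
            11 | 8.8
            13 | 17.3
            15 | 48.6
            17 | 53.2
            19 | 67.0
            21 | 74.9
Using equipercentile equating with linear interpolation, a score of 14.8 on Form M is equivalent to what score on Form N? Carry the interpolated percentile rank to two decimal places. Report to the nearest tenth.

PR of 14.8 on Form M: 40.3 + (14.8 − 14)/(16 − 14) × (56.2 − 40.3) = 46.66
On Form N, PR 46.66 falls between score 13 (PR 17.3) and 15 (PR 48.6).
Interpolate: 13 + (46.66 − 17.3)/(48.6 − 17.3) × (15 − 13) = 14.9

14.9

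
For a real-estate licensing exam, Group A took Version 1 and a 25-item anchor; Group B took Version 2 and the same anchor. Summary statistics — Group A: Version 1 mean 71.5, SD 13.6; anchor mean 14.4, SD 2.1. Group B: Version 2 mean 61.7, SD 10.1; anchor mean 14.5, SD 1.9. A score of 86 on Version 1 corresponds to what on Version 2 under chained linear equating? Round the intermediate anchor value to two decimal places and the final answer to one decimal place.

73.1

Version 1 → anchor (Group A): v = (2.1/13.6)(86 − 71.5) + 14.4 = 16.64
anchor → Version 2 (Group B): y = (10.1/1.9)(16.64 − 14.5) + 61.7 = 73.1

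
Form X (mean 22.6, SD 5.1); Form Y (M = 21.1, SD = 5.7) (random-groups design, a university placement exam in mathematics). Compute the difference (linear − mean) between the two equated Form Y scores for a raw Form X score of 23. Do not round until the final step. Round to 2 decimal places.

Mean-equated: 23 + (21.1 − 22.6) = 21.50
Linear-equated: (5.7/5.1)(23 − 22.6) + 21.1 = 21.547
Difference = 21.547 − 21.50 = 0.05

0.05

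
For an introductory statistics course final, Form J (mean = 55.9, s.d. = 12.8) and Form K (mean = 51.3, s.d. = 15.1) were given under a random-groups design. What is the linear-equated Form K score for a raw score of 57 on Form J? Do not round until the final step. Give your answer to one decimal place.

52.6

Linear equating: y = (SD_Y/SD_X)(x − M_X) + M_Y
y = (15.1/12.8)(57 − 55.9) + 51.3
y = 1.179688 × 1.1 + 51.3 = 1.2977 + 51.3 = 52.6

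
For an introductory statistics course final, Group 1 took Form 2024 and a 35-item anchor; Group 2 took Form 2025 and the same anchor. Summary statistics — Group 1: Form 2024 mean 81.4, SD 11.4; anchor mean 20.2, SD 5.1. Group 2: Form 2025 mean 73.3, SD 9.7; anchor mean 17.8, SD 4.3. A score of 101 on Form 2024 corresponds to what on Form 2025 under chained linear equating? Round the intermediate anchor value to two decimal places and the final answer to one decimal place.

Form 2024 → anchor (Group 1): v = (5.1/11.4)(101 − 81.4) + 20.2 = 28.97
anchor → Form 2025 (Group 2): y = (9.7/4.3)(28.97 − 17.8) + 73.3 = 98.5

98.5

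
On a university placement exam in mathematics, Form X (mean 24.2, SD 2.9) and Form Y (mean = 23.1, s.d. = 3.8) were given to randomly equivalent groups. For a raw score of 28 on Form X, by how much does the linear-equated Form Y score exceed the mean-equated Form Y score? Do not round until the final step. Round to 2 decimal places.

Mean-equated: 28 + (23.1 − 24.2) = 26.90
Linear-equated: (3.8/2.9)(28 − 24.2) + 23.1 = 28.079
Difference = 28.079 − 26.90 = 1.18

1.18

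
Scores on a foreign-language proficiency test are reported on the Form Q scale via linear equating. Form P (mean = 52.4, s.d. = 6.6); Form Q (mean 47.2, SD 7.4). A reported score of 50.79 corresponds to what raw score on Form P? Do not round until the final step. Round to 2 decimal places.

Invert y = (SD_Y/SD_X)(x − M_X) + M_Y:
x = (SD_X/SD_Y)(y − M_Y) + M_X = (6.6/7.4)(50.79 − 47.2) + 52.4
x = 0.891892 × 3.590 + 52.4 = 55.60

55.60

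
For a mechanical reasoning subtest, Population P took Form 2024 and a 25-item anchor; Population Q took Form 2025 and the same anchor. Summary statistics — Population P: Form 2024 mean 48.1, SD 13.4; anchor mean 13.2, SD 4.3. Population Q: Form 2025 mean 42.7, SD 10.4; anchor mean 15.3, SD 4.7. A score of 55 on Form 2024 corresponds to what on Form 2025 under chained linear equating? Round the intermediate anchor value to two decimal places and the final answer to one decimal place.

42.9

Form 2024 → anchor (Population P): v = (4.3/13.4)(55 − 48.1) + 13.2 = 15.41
anchor → Form 2025 (Population Q): y = (10.4/4.7)(15.41 − 15.3) + 42.7 = 42.9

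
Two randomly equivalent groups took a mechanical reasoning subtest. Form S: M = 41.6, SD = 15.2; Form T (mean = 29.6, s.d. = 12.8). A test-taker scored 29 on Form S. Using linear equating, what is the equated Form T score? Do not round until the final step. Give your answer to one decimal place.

19.0

Linear equating: y = (SD_Y/SD_X)(x − M_X) + M_Y
y = (12.8/15.2)(29 − 41.6) + 29.6
y = 0.842105 × -12.6 + 29.6 = -10.6105 + 29.6 = 19.0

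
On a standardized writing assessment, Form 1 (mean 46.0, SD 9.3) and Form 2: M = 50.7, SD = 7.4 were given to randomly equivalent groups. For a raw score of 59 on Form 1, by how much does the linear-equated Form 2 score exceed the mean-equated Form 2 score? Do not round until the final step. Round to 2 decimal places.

-2.66

Mean-equated: 59 + (50.7 − 46.0) = 63.70
Linear-equated: (7.4/9.3)(59 − 46.0) + 50.7 = 61.044
Difference = 61.044 − 63.70 = -2.66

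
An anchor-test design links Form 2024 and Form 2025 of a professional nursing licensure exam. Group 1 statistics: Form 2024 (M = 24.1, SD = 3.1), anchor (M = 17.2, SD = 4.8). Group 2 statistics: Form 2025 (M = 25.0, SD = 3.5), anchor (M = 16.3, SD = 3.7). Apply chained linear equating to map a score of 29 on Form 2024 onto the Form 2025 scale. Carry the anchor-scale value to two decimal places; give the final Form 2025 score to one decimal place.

33.0

Form 2024 → anchor (Group 1): v = (4.8/3.1)(29 − 24.1) + 17.2 = 24.79
anchor → Form 2025 (Group 2): y = (3.5/3.7)(24.79 − 16.3) + 25.0 = 33.0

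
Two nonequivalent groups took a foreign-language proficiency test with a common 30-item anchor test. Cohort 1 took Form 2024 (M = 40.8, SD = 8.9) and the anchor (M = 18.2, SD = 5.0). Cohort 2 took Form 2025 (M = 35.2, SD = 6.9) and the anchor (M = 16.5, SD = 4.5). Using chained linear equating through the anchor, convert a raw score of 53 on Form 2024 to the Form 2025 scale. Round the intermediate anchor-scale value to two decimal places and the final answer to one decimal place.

Form 2024 → anchor (Cohort 1): v = (5.0/8.9)(53 − 40.8) + 18.2 = 25.05
anchor → Form 2025 (Cohort 2): y = (6.9/4.5)(25.05 − 16.5) + 35.2 = 48.3

48.3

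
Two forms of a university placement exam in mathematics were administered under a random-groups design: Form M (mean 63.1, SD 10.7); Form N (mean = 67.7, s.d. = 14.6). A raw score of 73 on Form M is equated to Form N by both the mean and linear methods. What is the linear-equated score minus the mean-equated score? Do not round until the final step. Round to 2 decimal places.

3.61

Mean-equated: 73 + (67.7 − 63.1) = 77.60
Linear-equated: (14.6/10.7)(73 − 63.1) + 67.7 = 81.208
Difference = 81.208 − 77.60 = 3.61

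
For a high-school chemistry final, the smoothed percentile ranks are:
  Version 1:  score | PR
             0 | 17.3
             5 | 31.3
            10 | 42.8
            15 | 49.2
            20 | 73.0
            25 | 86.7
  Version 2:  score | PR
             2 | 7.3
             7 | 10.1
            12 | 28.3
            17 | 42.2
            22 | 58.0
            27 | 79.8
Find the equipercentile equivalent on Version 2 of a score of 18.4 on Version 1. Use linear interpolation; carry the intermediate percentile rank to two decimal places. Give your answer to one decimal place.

PR of 18.4 on Version 1: 49.2 + (18.4 − 15)/(20 − 15) × (73.0 − 49.2) = 65.38
On Version 2, PR 65.38 falls between score 22 (PR 58.0) and 27 (PR 79.8).
Interpolate: 22 + (65.38 − 58.0)/(79.8 − 58.0) × (27 − 22) = 23.7

23.7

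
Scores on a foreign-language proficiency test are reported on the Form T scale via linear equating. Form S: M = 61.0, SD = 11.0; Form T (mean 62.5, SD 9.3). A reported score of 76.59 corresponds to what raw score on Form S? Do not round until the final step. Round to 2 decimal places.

Invert y = (SD_Y/SD_X)(x − M_X) + M_Y:
x = (SD_X/SD_Y)(y − M_Y) + M_X = (11.0/9.3)(76.59 − 62.5) + 61.0
x = 1.182796 × 14.090 + 61.0 = 77.67

77.67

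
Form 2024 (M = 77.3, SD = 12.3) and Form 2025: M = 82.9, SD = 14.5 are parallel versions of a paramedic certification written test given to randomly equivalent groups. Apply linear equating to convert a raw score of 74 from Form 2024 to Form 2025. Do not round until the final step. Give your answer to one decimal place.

79.0

Linear equating: y = (SD_Y/SD_X)(x − M_X) + M_Y
y = (14.5/12.3)(74 − 77.3) + 82.9
y = 1.178862 × -3.3 + 82.9 = -3.8902 + 82.9 = 79.0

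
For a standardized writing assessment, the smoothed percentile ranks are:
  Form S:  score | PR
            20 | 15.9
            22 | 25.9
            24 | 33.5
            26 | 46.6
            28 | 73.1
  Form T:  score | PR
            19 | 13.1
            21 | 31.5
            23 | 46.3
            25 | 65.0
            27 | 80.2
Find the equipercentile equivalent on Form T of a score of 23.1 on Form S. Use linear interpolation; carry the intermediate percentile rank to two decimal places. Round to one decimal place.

20.8

PR of 23.1 on Form S: 25.9 + (23.1 − 22)/(24 − 22) × (33.5 − 25.9) = 30.08
On Form T, PR 30.08 falls between score 19 (PR 13.1) and 21 (PR 31.5).
Interpolate: 19 + (30.08 − 13.1)/(31.5 − 13.1) × (21 − 19) = 20.8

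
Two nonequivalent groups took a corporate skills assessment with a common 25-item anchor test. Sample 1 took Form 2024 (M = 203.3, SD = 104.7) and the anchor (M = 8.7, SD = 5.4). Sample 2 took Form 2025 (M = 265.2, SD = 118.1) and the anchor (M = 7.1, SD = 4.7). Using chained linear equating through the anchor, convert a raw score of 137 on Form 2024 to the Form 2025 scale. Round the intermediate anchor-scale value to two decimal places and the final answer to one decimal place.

Form 2024 → anchor (Sample 1): v = (5.4/104.7)(137 − 203.3) + 8.7 = 5.28
anchor → Form 2025 (Sample 2): y = (118.1/4.7)(5.28 − 7.1) + 265.2 = 219.5

219.5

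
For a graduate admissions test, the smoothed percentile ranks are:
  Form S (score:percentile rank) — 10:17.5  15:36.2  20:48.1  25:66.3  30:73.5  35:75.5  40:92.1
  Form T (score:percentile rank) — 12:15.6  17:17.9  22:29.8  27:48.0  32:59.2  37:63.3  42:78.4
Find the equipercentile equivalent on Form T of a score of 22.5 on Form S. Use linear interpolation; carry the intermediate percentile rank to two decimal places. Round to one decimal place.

PR of 22.5 on Form S: 48.1 + (22.5 − 20)/(25 − 20) × (66.3 − 48.1) = 57.20
On Form T, PR 57.20 falls between score 27 (PR 48.0) and 32 (PR 59.2).
Interpolate: 27 + (57.20 − 48.0)/(59.2 − 48.0) × (32 − 27) = 31.1

31.1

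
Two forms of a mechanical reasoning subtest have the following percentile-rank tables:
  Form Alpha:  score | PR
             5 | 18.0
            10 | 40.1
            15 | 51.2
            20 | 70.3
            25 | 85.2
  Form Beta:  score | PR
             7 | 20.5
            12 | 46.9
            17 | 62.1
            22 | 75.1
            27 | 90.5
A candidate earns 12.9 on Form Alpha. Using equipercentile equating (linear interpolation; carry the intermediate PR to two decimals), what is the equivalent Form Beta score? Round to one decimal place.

11.9

PR of 12.9 on Form Alpha: 40.1 + (12.9 − 10)/(15 − 10) × (51.2 − 40.1) = 46.54
On Form Beta, PR 46.54 falls between score 7 (PR 20.5) and 12 (PR 46.9).
Interpolate: 7 + (46.54 − 20.5)/(46.9 − 20.5) × (12 − 7) = 11.9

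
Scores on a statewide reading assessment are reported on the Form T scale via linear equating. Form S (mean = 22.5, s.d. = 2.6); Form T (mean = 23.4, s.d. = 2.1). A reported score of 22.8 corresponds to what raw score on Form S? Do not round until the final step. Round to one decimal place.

21.8

Invert y = (SD_Y/SD_X)(x − M_X) + M_Y:
x = (SD_X/SD_Y)(y − M_Y) + M_X = (2.6/2.1)(22.8 − 23.4) + 22.5
x = 1.238095 × -0.600 + 22.5 = 21.8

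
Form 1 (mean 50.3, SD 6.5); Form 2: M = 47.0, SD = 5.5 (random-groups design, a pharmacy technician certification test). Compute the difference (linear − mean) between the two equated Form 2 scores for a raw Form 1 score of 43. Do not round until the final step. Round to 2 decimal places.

Mean-equated: 43 + (47.0 − 50.3) = 39.70
Linear-equated: (5.5/6.5)(43 − 50.3) + 47.0 = 40.823
Difference = 40.823 − 39.70 = 1.12

1.12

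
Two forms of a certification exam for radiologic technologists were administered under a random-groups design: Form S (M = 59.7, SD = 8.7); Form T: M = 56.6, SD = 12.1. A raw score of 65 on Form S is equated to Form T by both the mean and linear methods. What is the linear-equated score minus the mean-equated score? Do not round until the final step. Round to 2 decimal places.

2.07

Mean-equated: 65 + (56.6 − 59.7) = 61.90
Linear-equated: (12.1/8.7)(65 − 59.7) + 56.6 = 63.971
Difference = 63.971 − 61.90 = 2.07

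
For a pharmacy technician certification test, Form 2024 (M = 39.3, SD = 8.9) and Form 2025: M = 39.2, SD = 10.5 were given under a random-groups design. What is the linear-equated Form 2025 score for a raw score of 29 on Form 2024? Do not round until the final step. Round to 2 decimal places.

27.05

Linear equating: y = (SD_Y/SD_X)(x − M_X) + M_Y
y = (10.5/8.9)(29 − 39.3) + 39.2
y = 1.179775 × -10.3 + 39.2 = -12.1517 + 39.2 = 27.05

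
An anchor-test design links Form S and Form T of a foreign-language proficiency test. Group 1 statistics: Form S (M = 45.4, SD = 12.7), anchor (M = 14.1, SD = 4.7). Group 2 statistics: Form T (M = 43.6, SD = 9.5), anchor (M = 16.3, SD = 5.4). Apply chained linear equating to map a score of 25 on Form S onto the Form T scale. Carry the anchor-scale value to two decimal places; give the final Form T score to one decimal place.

26.4

Form S → anchor (Group 1): v = (4.7/12.7)(25 − 45.4) + 14.1 = 6.55
anchor → Form T (Group 2): y = (9.5/5.4)(6.55 − 16.3) + 43.6 = 26.4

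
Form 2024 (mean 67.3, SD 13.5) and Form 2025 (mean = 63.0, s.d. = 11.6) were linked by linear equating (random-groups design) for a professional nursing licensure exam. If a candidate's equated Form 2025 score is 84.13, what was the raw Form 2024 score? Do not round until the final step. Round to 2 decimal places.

91.89

Invert y = (SD_Y/SD_X)(x − M_X) + M_Y:
x = (SD_X/SD_Y)(y − M_Y) + M_X = (13.5/11.6)(84.13 − 63.0) + 67.3
x = 1.163793 × 21.130 + 67.3 = 91.89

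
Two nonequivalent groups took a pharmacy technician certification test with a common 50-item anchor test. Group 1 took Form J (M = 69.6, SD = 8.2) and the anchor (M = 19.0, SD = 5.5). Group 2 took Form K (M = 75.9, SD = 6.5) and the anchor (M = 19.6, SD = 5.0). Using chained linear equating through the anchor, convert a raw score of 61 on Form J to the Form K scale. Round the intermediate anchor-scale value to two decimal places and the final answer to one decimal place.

67.6

Form J → anchor (Group 1): v = (5.5/8.2)(61 − 69.6) + 19.0 = 13.23
anchor → Form K (Group 2): y = (6.5/5.0)(13.23 − 19.6) + 75.9 = 67.6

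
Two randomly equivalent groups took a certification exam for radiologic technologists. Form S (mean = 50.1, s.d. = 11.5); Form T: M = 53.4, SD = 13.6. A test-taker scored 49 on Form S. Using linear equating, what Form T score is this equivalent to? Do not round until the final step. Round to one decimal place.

52.1

Linear equating: y = (SD_Y/SD_X)(x − M_X) + M_Y
y = (13.6/11.5)(49 − 50.1) + 53.4
y = 1.182609 × -1.1 + 53.4 = -1.3009 + 53.4 = 52.1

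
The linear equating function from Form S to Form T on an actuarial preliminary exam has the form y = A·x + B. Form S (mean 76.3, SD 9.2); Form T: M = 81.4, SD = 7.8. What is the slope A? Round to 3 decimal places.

A = SD_Y / SD_X = 7.8 / 9.2 = 0.848

0.848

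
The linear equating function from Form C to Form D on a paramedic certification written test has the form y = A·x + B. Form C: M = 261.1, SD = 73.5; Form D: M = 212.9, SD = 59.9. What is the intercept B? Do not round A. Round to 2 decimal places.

0.11

A = SD_Y / SD_X = 59.9 / 73.5 = 0.814966
B = M_Y − A·M_X = 212.9 − 0.814966 × 261.1 = 0.11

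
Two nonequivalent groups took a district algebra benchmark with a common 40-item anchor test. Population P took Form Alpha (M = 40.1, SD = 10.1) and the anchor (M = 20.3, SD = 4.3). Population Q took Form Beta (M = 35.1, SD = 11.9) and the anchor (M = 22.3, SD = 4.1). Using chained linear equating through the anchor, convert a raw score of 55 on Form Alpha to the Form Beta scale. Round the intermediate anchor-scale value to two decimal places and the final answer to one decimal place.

47.7

Form Alpha → anchor (Population P): v = (4.3/10.1)(55 − 40.1) + 20.3 = 26.64
anchor → Form Beta (Population Q): y = (11.9/4.1)(26.64 − 22.3) + 35.1 = 47.7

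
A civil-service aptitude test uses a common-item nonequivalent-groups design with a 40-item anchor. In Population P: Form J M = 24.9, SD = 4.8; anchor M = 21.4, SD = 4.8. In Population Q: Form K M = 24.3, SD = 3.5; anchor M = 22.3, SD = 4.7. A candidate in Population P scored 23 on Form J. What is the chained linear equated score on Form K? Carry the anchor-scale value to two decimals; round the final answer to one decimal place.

Form J → anchor (Population P): v = (4.8/4.8)(23 − 24.9) + 21.4 = 19.50
anchor → Form K (Population Q): y = (3.5/4.7)(19.50 − 22.3) + 24.3 = 22.2

22.2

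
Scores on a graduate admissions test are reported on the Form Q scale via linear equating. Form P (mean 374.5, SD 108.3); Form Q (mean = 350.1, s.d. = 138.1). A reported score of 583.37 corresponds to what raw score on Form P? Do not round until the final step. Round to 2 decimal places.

Invert y = (SD_Y/SD_X)(x − M_X) + M_Y:
x = (SD_X/SD_Y)(y − M_Y) + M_X = (108.3/138.1)(583.37 − 350.1) + 374.5
x = 0.784214 × 233.270 + 374.5 = 557.43

557.43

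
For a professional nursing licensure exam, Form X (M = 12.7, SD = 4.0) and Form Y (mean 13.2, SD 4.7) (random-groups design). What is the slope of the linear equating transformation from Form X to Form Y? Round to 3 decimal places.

1.175

A = SD_Y / SD_X = 4.7 / 4.0 = 1.175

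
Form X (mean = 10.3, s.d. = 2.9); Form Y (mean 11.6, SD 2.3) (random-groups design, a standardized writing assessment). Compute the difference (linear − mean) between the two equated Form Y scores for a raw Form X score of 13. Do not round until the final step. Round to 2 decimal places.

-0.56

Mean-equated: 13 + (11.6 − 10.3) = 14.30
Linear-equated: (2.3/2.9)(13 − 10.3) + 11.6 = 13.741
Difference = 13.741 − 14.30 = -0.56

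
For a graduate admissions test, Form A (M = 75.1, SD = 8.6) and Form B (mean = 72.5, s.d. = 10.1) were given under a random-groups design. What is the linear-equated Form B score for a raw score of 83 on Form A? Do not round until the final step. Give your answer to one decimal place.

81.8

Linear equating: y = (SD_Y/SD_X)(x − M_X) + M_Y
y = (10.1/8.6)(83 − 75.1) + 72.5
y = 1.174419 × 7.9 + 72.5 = 9.2779 + 72.5 = 81.8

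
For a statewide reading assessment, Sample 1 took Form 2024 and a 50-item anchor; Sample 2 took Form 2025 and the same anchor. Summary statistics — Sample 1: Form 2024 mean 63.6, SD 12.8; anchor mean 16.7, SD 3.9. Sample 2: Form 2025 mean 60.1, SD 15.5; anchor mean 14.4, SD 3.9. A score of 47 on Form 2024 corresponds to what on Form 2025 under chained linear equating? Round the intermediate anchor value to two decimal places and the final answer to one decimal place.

Form 2024 → anchor (Sample 1): v = (3.9/12.8)(47 − 63.6) + 16.7 = 11.64
anchor → Form 2025 (Sample 2): y = (15.5/3.9)(11.64 − 14.4) + 60.1 = 49.1

49.1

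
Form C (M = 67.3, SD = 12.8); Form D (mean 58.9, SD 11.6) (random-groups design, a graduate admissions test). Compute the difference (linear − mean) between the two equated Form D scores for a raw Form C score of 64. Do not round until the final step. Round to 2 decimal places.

Mean-equated: 64 + (58.9 − 67.3) = 55.60
Linear-equated: (11.6/12.8)(64 − 67.3) + 58.9 = 55.909
Difference = 55.909 − 55.60 = 0.31

0.31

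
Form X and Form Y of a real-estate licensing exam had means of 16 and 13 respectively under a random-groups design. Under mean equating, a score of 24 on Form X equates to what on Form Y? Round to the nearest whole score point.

Mean equating: y = x + (M_Y − M_X) = 24 + (13 − 16) = 21

21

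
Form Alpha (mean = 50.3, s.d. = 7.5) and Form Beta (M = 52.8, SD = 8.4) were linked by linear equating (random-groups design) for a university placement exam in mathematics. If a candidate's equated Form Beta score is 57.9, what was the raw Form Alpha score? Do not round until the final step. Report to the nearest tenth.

Invert y = (SD_Y/SD_X)(x − M_X) + M_Y:
x = (SD_X/SD_Y)(y − M_Y) + M_X = (7.5/8.4)(57.9 − 52.8) + 50.3
x = 0.892857 × 5.100 + 50.3 = 54.9

54.9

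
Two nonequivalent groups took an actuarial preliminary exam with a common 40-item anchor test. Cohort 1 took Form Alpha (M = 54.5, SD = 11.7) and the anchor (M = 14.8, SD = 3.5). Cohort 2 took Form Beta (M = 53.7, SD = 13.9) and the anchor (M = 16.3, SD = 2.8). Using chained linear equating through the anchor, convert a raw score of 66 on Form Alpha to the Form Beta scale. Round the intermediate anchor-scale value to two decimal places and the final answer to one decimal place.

63.3

Form Alpha → anchor (Cohort 1): v = (3.5/11.7)(66 − 54.5) + 14.8 = 18.24
anchor → Form Beta (Cohort 2): y = (13.9/2.8)(18.24 − 16.3) + 53.7 = 63.3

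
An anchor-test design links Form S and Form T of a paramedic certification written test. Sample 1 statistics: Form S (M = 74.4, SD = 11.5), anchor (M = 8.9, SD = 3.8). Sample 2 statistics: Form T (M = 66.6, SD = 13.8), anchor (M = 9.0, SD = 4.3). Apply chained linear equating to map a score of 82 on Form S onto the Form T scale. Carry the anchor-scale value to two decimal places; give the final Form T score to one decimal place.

Form S → anchor (Sample 1): v = (3.8/11.5)(82 − 74.4) + 8.9 = 11.41
anchor → Form T (Sample 2): y = (13.8/4.3)(11.41 − 9.0) + 66.6 = 74.3

74.3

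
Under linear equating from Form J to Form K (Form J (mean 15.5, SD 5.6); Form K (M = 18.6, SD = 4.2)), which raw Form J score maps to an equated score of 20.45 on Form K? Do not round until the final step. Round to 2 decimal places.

Invert y = (SD_Y/SD_X)(x − M_X) + M_Y:
x = (SD_X/SD_Y)(y − M_Y) + M_X = (5.6/4.2)(20.45 − 18.6) + 15.5
x = 1.333333 × 1.850 + 15.5 = 17.97

17.97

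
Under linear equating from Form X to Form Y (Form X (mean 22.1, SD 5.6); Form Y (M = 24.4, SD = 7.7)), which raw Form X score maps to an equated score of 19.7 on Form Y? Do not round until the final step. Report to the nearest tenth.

18.7

Invert y = (SD_Y/SD_X)(x − M_X) + M_Y:
x = (SD_X/SD_Y)(y − M_Y) + M_X = (5.6/7.7)(19.7 − 24.4) + 22.1
x = 0.727273 × -4.700 + 22.1 = 18.7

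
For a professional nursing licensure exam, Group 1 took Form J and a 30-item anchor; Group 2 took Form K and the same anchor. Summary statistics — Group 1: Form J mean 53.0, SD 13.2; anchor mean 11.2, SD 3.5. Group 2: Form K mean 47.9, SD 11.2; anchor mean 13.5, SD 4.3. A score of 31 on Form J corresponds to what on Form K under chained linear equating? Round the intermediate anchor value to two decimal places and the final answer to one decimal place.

Form J → anchor (Group 1): v = (3.5/13.2)(31 − 53.0) + 11.2 = 5.37
anchor → Form K (Group 2): y = (11.2/4.3)(5.37 − 13.5) + 47.9 = 26.7

26.7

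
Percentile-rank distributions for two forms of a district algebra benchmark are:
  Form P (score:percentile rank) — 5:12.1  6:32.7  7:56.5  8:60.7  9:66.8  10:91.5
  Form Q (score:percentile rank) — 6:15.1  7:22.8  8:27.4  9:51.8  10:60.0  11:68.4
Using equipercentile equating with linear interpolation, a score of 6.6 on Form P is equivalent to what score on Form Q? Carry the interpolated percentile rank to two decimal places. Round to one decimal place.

PR of 6.6 on Form P: 32.7 + (6.6 − 6)/(7 − 6) × (56.5 − 32.7) = 46.98
On Form Q, PR 46.98 falls between score 8 (PR 27.4) and 9 (PR 51.8).
Interpolate: 8 + (46.98 − 27.4)/(51.8 − 27.4) × (9 − 8) = 8.8

8.8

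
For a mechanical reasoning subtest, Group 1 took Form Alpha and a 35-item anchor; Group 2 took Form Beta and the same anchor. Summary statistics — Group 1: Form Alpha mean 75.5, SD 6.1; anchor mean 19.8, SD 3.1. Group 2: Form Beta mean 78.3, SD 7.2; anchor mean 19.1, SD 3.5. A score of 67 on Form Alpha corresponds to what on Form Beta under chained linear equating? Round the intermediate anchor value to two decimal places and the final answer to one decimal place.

70.9

Form Alpha → anchor (Group 1): v = (3.1/6.1)(67 − 75.5) + 19.8 = 15.48
anchor → Form Beta (Group 2): y = (7.2/3.5)(15.48 − 19.1) + 78.3 = 70.9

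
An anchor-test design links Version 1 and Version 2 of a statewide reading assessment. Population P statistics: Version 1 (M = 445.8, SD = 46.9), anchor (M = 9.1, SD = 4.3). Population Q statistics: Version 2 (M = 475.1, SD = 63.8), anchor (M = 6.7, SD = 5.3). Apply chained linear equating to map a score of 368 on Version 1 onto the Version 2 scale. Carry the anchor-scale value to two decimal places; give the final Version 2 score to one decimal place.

Version 1 → anchor (Population P): v = (4.3/46.9)(368 − 445.8) + 9.1 = 1.97
anchor → Version 2 (Population Q): y = (63.8/5.3)(1.97 − 6.7) + 475.1 = 418.2

418.2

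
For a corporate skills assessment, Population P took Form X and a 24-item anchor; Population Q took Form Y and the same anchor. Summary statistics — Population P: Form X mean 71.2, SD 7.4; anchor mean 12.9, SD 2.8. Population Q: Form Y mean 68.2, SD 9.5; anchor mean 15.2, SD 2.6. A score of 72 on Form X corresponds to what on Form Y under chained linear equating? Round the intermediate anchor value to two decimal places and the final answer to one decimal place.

Form X → anchor (Population P): v = (2.8/7.4)(72 − 71.2) + 12.9 = 13.20
anchor → Form Y (Population Q): y = (9.5/2.6)(13.20 − 15.2) + 68.2 = 60.9

60.9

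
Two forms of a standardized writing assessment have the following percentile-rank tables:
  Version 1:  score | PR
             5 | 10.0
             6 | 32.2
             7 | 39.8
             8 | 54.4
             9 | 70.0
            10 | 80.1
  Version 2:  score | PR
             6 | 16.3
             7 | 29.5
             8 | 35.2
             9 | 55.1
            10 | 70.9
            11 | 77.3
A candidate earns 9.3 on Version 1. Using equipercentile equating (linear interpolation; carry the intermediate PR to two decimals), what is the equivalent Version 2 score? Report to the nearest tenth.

PR of 9.3 on Version 1: 70.0 + (9.3 − 9)/(10 − 9) × (80.1 − 70.0) = 73.03
On Version 2, PR 73.03 falls between score 10 (PR 70.9) and 11 (PR 77.3).
Interpolate: 10 + (73.03 − 70.9)/(77.3 − 70.9) × (11 − 10) = 10.3

10.3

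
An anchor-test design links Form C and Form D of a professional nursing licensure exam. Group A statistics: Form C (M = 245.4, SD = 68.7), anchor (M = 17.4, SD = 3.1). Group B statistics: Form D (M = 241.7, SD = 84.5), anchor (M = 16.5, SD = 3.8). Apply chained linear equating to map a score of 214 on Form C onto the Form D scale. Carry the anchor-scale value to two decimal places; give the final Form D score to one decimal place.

230.1

Form C → anchor (Group A): v = (3.1/68.7)(214 − 245.4) + 17.4 = 15.98
anchor → Form D (Group B): y = (84.5/3.8)(15.98 − 16.5) + 241.7 = 230.1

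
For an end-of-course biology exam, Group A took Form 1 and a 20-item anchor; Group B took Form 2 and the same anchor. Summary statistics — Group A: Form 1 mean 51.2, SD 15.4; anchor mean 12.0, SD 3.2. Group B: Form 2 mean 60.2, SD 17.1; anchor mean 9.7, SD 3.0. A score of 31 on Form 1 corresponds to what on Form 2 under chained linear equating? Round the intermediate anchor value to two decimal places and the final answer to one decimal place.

49.4

Form 1 → anchor (Group A): v = (3.2/15.4)(31 − 51.2) + 12.0 = 7.80
anchor → Form 2 (Group B): y = (17.1/3.0)(7.80 − 9.7) + 60.2 = 49.4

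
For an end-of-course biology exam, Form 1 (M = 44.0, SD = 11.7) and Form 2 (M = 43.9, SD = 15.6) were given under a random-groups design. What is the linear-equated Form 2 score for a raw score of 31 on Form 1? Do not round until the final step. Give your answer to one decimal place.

Linear equating: y = (SD_Y/SD_X)(x − M_X) + M_Y
y = (15.6/11.7)(31 − 44.0) + 43.9
y = 1.333333 × -13.0 + 43.9 = -17.3333 + 43.9 = 26.6

26.6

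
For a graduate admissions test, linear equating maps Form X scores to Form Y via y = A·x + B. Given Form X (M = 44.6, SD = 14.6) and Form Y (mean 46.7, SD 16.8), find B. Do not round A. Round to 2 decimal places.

A = SD_Y / SD_X = 16.8 / 14.6 = 1.150685
B = M_Y − A·M_X = 46.7 − 1.150685 × 44.6 = -4.62

-4.62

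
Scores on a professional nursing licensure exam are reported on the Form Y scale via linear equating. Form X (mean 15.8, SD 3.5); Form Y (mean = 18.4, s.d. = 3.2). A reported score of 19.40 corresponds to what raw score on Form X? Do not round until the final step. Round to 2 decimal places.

16.89

Invert y = (SD_Y/SD_X)(x − M_X) + M_Y:
x = (SD_X/SD_Y)(y − M_Y) + M_X = (3.5/3.2)(19.40 − 18.4) + 15.8
x = 1.093750 × 1.000 + 15.8 = 16.89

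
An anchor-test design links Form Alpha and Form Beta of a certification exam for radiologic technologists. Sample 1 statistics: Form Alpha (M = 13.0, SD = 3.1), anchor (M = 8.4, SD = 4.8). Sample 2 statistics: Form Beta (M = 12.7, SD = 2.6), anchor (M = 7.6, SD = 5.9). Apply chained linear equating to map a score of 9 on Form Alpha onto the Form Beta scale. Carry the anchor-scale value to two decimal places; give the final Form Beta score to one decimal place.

Form Alpha → anchor (Sample 1): v = (4.8/3.1)(9 − 13.0) + 8.4 = 2.21
anchor → Form Beta (Sample 2): y = (2.6/5.9)(2.21 − 7.6) + 12.7 = 10.3

10.3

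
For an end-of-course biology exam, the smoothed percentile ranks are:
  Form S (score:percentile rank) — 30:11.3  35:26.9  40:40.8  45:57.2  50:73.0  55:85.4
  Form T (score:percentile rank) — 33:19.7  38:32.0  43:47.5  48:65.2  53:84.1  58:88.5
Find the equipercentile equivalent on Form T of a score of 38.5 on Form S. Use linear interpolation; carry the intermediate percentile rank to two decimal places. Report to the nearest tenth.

39.5

PR of 38.5 on Form S: 26.9 + (38.5 − 35)/(40 − 35) × (40.8 − 26.9) = 36.63
On Form T, PR 36.63 falls between score 38 (PR 32.0) and 43 (PR 47.5).
Interpolate: 38 + (36.63 − 32.0)/(47.5 − 32.0) × (43 − 38) = 39.5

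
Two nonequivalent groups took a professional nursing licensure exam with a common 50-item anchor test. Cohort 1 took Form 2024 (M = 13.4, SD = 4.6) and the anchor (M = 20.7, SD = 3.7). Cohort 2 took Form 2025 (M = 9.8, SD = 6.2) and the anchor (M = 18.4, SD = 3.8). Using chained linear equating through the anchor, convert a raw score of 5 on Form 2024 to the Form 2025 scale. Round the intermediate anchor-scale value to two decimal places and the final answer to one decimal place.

2.5

Form 2024 → anchor (Cohort 1): v = (3.7/4.6)(5 − 13.4) + 20.7 = 13.94
anchor → Form 2025 (Cohort 2): y = (6.2/3.8)(13.94 − 18.4) + 9.8 = 2.5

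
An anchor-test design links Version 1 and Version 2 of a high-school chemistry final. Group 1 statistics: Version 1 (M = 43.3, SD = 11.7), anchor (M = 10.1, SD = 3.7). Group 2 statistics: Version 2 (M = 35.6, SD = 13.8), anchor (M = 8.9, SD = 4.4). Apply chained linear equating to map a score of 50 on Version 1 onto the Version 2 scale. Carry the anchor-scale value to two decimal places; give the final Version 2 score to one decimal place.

46.0

Version 1 → anchor (Group 1): v = (3.7/11.7)(50 − 43.3) + 10.1 = 12.22
anchor → Version 2 (Group 2): y = (13.8/4.4)(12.22 − 8.9) + 35.6 = 46.0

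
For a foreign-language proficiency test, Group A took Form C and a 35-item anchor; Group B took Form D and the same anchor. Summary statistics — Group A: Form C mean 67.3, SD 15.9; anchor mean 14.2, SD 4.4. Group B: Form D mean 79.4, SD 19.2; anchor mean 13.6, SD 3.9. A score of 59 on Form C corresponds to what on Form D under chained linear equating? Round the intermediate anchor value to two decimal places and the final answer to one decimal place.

Form C → anchor (Group A): v = (4.4/15.9)(59 − 67.3) + 14.2 = 11.90
anchor → Form D (Group B): y = (19.2/3.9)(11.90 − 13.6) + 79.4 = 71.0

71.0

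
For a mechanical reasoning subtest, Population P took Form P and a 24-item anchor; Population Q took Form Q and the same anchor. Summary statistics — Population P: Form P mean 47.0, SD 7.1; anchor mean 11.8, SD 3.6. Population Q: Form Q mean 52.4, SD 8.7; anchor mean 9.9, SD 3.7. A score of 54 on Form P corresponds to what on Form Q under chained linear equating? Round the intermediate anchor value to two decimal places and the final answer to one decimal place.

Form P → anchor (Population P): v = (3.6/7.1)(54 − 47.0) + 11.8 = 15.35
anchor → Form Q (Population Q): y = (8.7/3.7)(15.35 − 9.9) + 52.4 = 65.2

65.2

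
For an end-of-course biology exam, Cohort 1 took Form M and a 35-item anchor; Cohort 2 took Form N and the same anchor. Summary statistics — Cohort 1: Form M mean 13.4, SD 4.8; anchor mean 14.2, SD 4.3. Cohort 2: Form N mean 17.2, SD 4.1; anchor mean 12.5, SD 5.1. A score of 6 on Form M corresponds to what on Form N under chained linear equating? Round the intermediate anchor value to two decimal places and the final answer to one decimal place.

Form M → anchor (Cohort 1): v = (4.3/4.8)(6 − 13.4) + 14.2 = 7.57
anchor → Form N (Cohort 2): y = (4.1/5.1)(7.57 − 12.5) + 17.2 = 13.2

13.2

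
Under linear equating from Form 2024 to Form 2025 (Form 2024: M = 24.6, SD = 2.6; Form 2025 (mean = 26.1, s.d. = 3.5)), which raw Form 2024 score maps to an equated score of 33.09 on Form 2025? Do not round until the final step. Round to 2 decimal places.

29.79

Invert y = (SD_Y/SD_X)(x − M_X) + M_Y:
x = (SD_X/SD_Y)(y − M_Y) + M_X = (2.6/3.5)(33.09 − 26.1) + 24.6
x = 0.742857 × 6.990 + 24.6 = 29.79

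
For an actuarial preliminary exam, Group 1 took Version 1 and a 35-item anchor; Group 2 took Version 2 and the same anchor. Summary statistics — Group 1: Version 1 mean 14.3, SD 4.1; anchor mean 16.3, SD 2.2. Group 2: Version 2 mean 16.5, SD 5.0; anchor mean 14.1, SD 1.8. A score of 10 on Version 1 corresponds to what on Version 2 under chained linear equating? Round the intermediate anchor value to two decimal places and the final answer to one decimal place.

16.2

Version 1 → anchor (Group 1): v = (2.2/4.1)(10 − 14.3) + 16.3 = 13.99
anchor → Version 2 (Group 2): y = (5.0/1.8)(13.99 − 14.1) + 16.5 = 16.2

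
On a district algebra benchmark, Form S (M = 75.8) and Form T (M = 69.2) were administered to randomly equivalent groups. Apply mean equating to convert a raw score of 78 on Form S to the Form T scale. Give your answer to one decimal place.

71.4

Mean equating: y = x + (M_Y − M_X) = 78 + (69.2 − 75.8) = 71.4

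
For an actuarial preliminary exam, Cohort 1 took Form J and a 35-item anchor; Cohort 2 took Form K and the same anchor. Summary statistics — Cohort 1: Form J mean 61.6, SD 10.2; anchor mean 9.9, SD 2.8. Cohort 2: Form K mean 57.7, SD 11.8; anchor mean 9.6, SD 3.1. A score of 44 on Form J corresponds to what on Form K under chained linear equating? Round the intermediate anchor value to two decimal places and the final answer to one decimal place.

Form J → anchor (Cohort 1): v = (2.8/10.2)(44 − 61.6) + 9.9 = 5.07
anchor → Form K (Cohort 2): y = (11.8/3.1)(5.07 − 9.6) + 57.7 = 40.5

40.5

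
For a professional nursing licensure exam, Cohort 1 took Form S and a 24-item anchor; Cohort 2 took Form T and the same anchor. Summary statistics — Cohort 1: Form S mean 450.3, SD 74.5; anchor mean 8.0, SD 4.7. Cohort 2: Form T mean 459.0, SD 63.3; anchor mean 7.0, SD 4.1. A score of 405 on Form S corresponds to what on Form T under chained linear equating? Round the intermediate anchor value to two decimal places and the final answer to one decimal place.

Form S → anchor (Cohort 1): v = (4.7/74.5)(405 − 450.3) + 8.0 = 5.14
anchor → Form T (Cohort 2): y = (63.3/4.1)(5.14 − 7.0) + 459.0 = 430.3

430.3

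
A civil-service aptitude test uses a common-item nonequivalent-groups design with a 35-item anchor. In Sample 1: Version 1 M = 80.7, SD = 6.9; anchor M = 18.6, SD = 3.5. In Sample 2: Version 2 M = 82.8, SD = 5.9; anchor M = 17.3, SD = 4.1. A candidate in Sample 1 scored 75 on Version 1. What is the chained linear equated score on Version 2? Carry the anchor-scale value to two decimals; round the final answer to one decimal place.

80.5

Version 1 → anchor (Sample 1): v = (3.5/6.9)(75 − 80.7) + 18.6 = 15.71
anchor → Version 2 (Sample 2): y = (5.9/4.1)(15.71 − 17.3) + 82.8 = 80.5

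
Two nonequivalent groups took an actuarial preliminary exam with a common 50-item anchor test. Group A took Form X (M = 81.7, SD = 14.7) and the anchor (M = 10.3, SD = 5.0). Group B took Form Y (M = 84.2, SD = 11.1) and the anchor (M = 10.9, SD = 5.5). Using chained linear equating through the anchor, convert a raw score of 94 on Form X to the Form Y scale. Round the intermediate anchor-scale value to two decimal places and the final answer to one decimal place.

Form X → anchor (Group A): v = (5.0/14.7)(94 − 81.7) + 10.3 = 14.48
anchor → Form Y (Group B): y = (11.1/5.5)(14.48 − 10.9) + 84.2 = 91.4

91.4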